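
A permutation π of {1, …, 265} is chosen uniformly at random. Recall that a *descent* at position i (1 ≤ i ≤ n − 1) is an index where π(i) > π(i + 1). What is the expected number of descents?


Write X = Σ X_I over i = 1, …, 264, with X_I the indicator of one descent.
There are 264 indicators.
For each fixed i, the pair (π(i), π(i+1)) is a uniformly random ordered pair of distinct values from {1, …, 265}; by symmetry P[π(i) > π(i+1)] = 1/2.
By linearity: E[X] = 264 · (1/2) = (265 − 1) · (1/2) = 132 ≈ 132.000000.

E[X] = 132 = 132.000000.


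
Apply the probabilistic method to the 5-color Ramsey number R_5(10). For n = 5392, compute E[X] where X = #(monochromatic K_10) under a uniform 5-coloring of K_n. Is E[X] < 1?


E[X] = C(5392, 10) · 5^{1 − 45} = 5676873040158402483252283957448 · 5^{−44} = 5676873040158402483252283957448/5684341886080801486968994140625.
As a reduced fraction: E[X] = 5676873040158402483252283957448/5684341886080801486968994140625 ≈ 0.9986861.
Is E[X] < 1? YES.
Since E[X] < 1, there exists a 5-coloring of K_{5392} with no monochromatic K_10; hence R_5(10) > 5392.

E[X] = 5676873040158402483252283957448/5684341886080801486968994140625 ≈ 0.9986861; E[X] < 1, so R_5(10) > 5392.


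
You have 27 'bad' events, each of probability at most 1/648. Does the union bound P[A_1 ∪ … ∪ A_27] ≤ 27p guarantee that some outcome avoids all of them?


Union bound: P[∪_{i=1}^{27} A_i] ≤ Σ_i P[A_i] ≤ 27·p = 27·(1/648) = 1/24.
Numerically: 1/24 ≈ 0.042.
Is 1/24 < 1? YES.
Since P[∪ A_i] ≤ 1/24 < 1, the complement has P[∩ A_i^c] ≥ 1 − 1/24 = 23/24 > 0, so some outcome avoids every A_i.

27·p = 1/24 ≈ 0.042; existence CERTIFIED by the union bound.


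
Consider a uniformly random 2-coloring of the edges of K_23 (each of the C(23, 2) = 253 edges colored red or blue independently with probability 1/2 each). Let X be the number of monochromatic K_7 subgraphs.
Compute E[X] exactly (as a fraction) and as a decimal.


Let X = Σ_S X_S over the C(23, 7) = 245157 subsets S of size 7, where X_S = 1 if the K_7 on S is monochromatic.
For a fixed S, the K_7 on S has C(7, 2) = 21 edges. P[all 21 edges red] = (1/2)^21, and likewise for blue, so P[monochromatic] = 2·(1/2)^21 = 2^{1 − 21} = 1/1048576.
Summing: E[X] = C(23, 7) · 2^{1 − 21} = 245157 · 1/1048576 = 245157/1048576.
Numerically: E[X] ≈ 0.234.

E[X] = C(23,7)·2^(1−C(7,2)) = 245157/1048576 ≈ 0.234.


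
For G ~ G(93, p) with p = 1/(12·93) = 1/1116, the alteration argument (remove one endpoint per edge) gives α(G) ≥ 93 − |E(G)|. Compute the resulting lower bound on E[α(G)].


E[|E(G)|] = C(93, 2)·p = 4278 · (1/1116) = 23/6.
E[α(G)] ≥ n − E[|E(G)|] = 93 − 23/6 = 535/6.
Numerically: ≈ 89.167.
(This is only a lower bound; the true E[α(G)] may be larger.)

E[α(G)] ≥ 535/6 ≈ 89.167.


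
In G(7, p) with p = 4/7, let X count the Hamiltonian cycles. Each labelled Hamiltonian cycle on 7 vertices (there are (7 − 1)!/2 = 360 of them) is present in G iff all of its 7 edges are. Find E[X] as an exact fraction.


K_7 has (7 − 1)!/2 = 360 labelled Hamiltonian cycles.
For each such Hamiltonian cycle H, let X_H = 1 if all 7 edges of H are present in G. Then P[X_H = 1] = p^{7} = (4/7)^{7} = 16384/823543.
By linearity: E[X] = Σ_H E[X_H] = 360 · p^{7} = 360 · 16384/823543 = 5898240/823543.
Numerically: E[X] ≈ 7.16.

E[X] = 360 · (4/7)^{7} = 5898240/823543 ≈ 7.16.


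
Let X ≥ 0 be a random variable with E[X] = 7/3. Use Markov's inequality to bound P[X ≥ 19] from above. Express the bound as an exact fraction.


μ = E[X] = 7/3, a = 19.
Markov: P[X ≥ 19] ≤ μ/a = (7/3)/19 = 7/57.
Numerically: ≈ 0.12281.
(Since a = 19 > μ = 2.33333, the bound 7/57 is < 1 and informative.)

P[X ≥ 19] ≤ 7/57 ≈ 0.12281.


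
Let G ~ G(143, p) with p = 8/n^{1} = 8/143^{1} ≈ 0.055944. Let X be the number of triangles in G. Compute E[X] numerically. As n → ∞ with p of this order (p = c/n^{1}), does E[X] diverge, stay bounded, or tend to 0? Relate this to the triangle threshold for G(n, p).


Number of potential triangles: C(143, 3) = 477191.
Each occurs with probability p³ ≈ (0.055944)³ ≈ 1.7509020e-04.
By linearity: E[X] = C(143, 3)·p³ ≈ 477191 · 1.7509020e-04 ≈ 83.55147.
Here α = 1, so p = 8/n is exactly at the triangle threshold p ~ 1/n. Asymptotically E[X] → c³/6 = 8³/6 = 256/3 ≈ 85.33333, a bounded constant. In this regime the triangle count is asymptotically Poisson(c³/6).

E[X] ≈ 83.55147; in regime p = Θ(1/n^{1}) E[X] stays bounded (at the triangle threshold p ~ 1/n).


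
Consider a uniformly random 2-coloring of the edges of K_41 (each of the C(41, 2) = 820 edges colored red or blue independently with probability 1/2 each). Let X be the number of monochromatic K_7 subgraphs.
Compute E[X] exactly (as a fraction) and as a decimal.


Let X = Σ_S X_S over the C(41, 7) = 22481940 subsets S of size 7, where X_S = 1 if the K_7 on S is monochromatic.
For a fixed S, the K_7 on S has C(7, 2) = 21 edges. P[all 21 edges red] = (1/2)^21, and likewise for blue, so P[monochromatic] = 2·(1/2)^21 = 2^{1 − 21} = 1/1048576.
Summing: E[X] = C(41, 7) · 2^{1 − 21} = 22481940 · 1/1048576 = 5620485/262144.
Numerically: E[X] ≈ 21.440.

E[X] = C(41,7)·2^(1−C(7,2)) = 5620485/262144 ≈ 21.440.


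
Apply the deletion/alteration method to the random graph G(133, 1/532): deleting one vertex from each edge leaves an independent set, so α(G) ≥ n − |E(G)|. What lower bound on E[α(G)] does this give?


E[|E(G)|] = C(133, 2)·p = 8778 · (1/532) = 33/2.
E[α(G)] ≥ n − E[|E(G)|] = 133 − 33/2 = 233/2.
Numerically: ≈ 116.5000.
(This is only a lower bound; the true E[α(G)] may be larger.)

E[α(G)] ≥ 233/2 ≈ 116.5000.


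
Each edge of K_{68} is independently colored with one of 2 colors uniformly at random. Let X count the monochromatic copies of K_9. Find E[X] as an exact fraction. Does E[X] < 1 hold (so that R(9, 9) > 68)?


E[X] = C(68, 9) · 2^{1 − 36} = 49280065120 · 2^{−35} = 49280065120/34359738368.
As a reduced fraction: E[X] = 1540002035/1073741824 ≈ 1.434.
Is E[X] < 1? NO.
Since E[X] ≥ 1, the first-moment bound is inconclusive at n = 68; it does NOT by itself certify R(9, 9) > 68.

E[X] = 1540002035/1073741824 ≈ 1.434; E[X] ≥ 1; first-moment method inconclusive here.


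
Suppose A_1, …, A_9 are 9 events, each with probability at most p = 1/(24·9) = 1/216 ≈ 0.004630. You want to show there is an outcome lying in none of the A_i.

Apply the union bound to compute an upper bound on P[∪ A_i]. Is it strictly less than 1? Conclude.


Union bound: P[∪_{i=1}^{9} A_i] ≤ Σ_i P[A_i] ≤ 9·p = 9·(1/216) = 1/24.
Numerically: 1/24 ≈ 0.041667.
Is 1/24 < 1? YES.
Since P[∪ A_i] ≤ 1/24 < 1, the complement has P[∩ A_i^c] ≥ 1 − 1/24 = 23/24 > 0, so some outcome avoids every A_i.

9·p = 1/24 ≈ 0.041667; existence CERTIFIED by the union bound.


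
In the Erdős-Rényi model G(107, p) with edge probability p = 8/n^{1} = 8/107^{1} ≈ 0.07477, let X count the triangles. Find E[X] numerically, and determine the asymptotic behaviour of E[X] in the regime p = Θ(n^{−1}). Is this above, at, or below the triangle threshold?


Number of potential triangles: C(107, 3) = 198485.
Each occurs with probability p³ ≈ (0.07477)³ ≈ 4.179445e-04.
By linearity: E[X] = C(107, 3)·p³ ≈ 198485 · 4.179445e-04 ≈ 82.9557.
Here α = 1, so p = 8/n is exactly at the triangle threshold p ~ 1/n. Asymptotically E[X] → c³/6 = 8³/6 = 256/3 ≈ 85.3333, a bounded constant. In this regime the triangle count is asymptotically Poisson(c³/6).

E[X] ≈ 82.9557; in regime p = Θ(1/n^{1}) E[X] stays bounded (at the triangle threshold p ~ 1/n).


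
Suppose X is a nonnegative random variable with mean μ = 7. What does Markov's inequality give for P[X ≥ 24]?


μ = E[X] = 7, a = 24.
Markov: P[X ≥ 24] ≤ μ/a = (7)/24 = 7/24.
Numerically: ≈ 0.29167.
(Since a = 24 > μ = 7.00000, the bound 7/24 is < 1 and informative.)

P[X ≥ 24] ≤ 7/24 ≈ 0.29167.


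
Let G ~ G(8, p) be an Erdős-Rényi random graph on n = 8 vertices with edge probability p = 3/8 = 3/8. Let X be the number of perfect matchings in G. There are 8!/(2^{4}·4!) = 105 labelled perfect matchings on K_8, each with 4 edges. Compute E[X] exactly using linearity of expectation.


K_8 has 8!/(2^{4}·4!) = 105 labelled perfect matchings.
For each such perfect matching H, let X_H = 1 if all 4 edges of H are present in G. Then P[X_H = 1] = p^{4} = (3/8)^{4} = 81/4096.
Summing the indicators: E[X] = Σ_H E[X_H] = 105 · p^{4} = 105 · 81/4096 = 8505/4096.
Numerically: E[X] ≈ 2.076.

E[X] = 105 · (3/8)^{4} = 8505/4096 ≈ 2.076.


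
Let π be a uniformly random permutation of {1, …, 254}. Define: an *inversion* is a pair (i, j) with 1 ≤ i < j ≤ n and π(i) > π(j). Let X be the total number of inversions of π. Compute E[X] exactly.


Write X = Σ X_I over the C(254, 2) = 32131 pairs i < j, with X_I the indicator of one inversion.
There are 32131 indicators.
For each fixed pair i < j, the values π(i) and π(j) are two distinct elements of {1, …, 254} in uniformly random order; by symmetry P[π(i) > π(j)] = 1/2.
By linearity: E[X] = 32131 · (1/2) = C(254, 2) · (1/2) = 32131/2 = 32131/2 ≈ 16065.5000.

E[X] = 32131/2 = 16065.5000.


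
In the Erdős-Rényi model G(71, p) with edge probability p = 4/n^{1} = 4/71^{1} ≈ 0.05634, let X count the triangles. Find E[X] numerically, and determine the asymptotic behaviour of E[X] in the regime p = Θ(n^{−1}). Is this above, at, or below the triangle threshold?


Number of potential triangles: C(71, 3) = 57155.
Each occurs with probability p³ ≈ (0.05634)³ ≈ 1.788154e-04.
By linearity: E[X] = C(71, 3)·p³ ≈ 57155 · 1.788154e-04 ≈ 10.2202.
Here α = 1, so p = 4/n is exactly at the triangle threshold p ~ 1/n. Asymptotically E[X] → c³/6 = 4³/6 = 32/3 ≈ 10.6667, a bounded constant. In this regime the triangle count is asymptotically Poisson(c³/6).

E[X] ≈ 10.2202; in regime p = Θ(1/n^{1}) E[X] stays bounded (at the triangle threshold p ~ 1/n).


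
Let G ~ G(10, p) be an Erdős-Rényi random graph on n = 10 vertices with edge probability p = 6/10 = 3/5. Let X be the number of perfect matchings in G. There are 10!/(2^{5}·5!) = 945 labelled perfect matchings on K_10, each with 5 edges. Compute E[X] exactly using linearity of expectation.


K_10 has 10!/(2^{5}·5!) = 945 labelled perfect matchings.
For each such perfect matching H, let X_H = 1 if all 5 edges of H are present in G. Then P[X_H = 1] = p^{5} = (3/5)^{5} = 243/3125.
Summing the indicators: E[X] = Σ_H E[X_H] = 945 · p^{5} = 945 · 243/3125 = 45927/625.
Numerically: E[X] ≈ 73.483.

E[X] = 945 · (3/5)^{5} = 45927/625 ≈ 73.483.


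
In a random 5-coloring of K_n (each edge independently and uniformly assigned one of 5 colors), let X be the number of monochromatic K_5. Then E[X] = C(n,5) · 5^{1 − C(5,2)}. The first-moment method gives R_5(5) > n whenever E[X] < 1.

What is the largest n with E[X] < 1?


We need C(n, 5) · 5^{1 − 10} < 1, i.e. C(n, 5) < 5^{10 − 1} = 1953125.
Check values of n near the boundary:
  n = 43: C(43, 5) = 962598; 962598 < 1953125? YES
  n = 44: C(44, 5) = 1086008; 1086008 < 1953125? YES
  n = 45: C(45, 5) = 1221759; 1221759 < 1953125? YES
  n = 46: C(46, 5) = 1370754; 1370754 < 1953125? YES
  n = 47: C(47, 5) = 1533939; 1533939 < 1953125? YES
  n = 48: C(48, 5) = 1712304; 1712304 < 1953125? YES
  n = 49: C(49, 5) = 1906884; 1906884 < 1953125? YES
  n = 50: C(50, 5) = 2118760; 2118760 < 1953125? NO
  n = 51: C(51, 5) = 2349060; 2349060 < 1953125? NO
  n = 52: C(52, 5) = 2598960; 2598960 < 1953125? NO
The largest n with C(n, 5) < 1953125 is n = 49 (where E[X] = 1906884/1953125 ≈ 0.976325). Hence R_5(5) > 49, i.e. R_5(5) ≥ 50.

Largest n = 49; hence R_5(5) > 49.


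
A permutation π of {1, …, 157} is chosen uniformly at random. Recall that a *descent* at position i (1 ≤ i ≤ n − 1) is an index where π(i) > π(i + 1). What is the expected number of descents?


Write X = Σ X_I over i = 1, …, 156, with X_I the indicator of one descent.
There are 156 indicators.
For each fixed i, the pair (π(i), π(i+1)) is a uniformly random ordered pair of distinct values from {1, …, 157}; by symmetry P[π(i) > π(i+1)] = 1/2.
By linearity: E[X] = 156 · (1/2) = (157 − 1) · (1/2) = 78 ≈ 78.0000.

E[X] = 78 = 78.0000.


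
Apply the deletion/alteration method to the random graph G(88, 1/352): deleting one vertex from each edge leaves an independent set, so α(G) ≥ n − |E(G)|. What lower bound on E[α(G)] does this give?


E[|E(G)|] = C(88, 2)·p = 3828 · (1/352) = 87/8.
E[α(G)] ≥ n − E[|E(G)|] = 88 − 87/8 = 617/8.
Numerically: ≈ 77.1250.
(This is only a lower bound; the true E[α(G)] may be larger.)

E[α(G)] ≥ 617/8 ≈ 77.1250.


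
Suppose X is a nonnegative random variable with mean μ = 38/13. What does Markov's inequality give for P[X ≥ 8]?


μ = E[X] = 38/13, a = 8.
Markov: P[X ≥ 8] ≤ μ/a = (38/13)/8 = 19/52.
Numerically: ≈ 0.365.
(Since a = 8 > μ = 2.923, the bound 19/52 is < 1 and informative.)

P[X ≥ 8] ≤ 19/52 ≈ 0.365.


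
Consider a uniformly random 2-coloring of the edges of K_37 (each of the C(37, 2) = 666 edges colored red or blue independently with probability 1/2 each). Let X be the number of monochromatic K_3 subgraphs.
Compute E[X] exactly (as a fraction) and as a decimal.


Let X = Σ_S X_S over the C(37, 3) = 7770 subsets S of size 3, where X_S = 1 if the K_3 on S is monochromatic.
For a fixed S, the K_3 on S has C(3, 2) = 3 edges. P[all 3 edges red] = (1/2)^3, and likewise for blue, so P[monochromatic] = 2·(1/2)^3 = 2^{1 − 3} = 1/4.
By linearity of expectation: E[X] = C(37, 3) · 2^{1 − 3} = 7770 · 1/4 = 3885/2.
Numerically: E[X] ≈ 1942.500.

E[X] = C(37,3)·2^(1−C(3,2)) = 3885/2 ≈ 1942.500.


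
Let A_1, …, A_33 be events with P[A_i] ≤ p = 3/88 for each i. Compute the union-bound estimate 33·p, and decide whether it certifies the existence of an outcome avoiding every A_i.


Union bound: P[∪_{i=1}^{33} A_i] ≤ Σ_i P[A_i] ≤ 33·p = 33·(3/88) = 9/8.
Numerically: 9/8 ≈ 1.125000.
Is 9/8 < 1? NO.
Since the bound 9/8 is ≥ 1, the union bound is uninformative here; it does NOT by itself certify existence.

33·p = 9/8 ≈ 1.125000; existence NOT certified by the union bound.


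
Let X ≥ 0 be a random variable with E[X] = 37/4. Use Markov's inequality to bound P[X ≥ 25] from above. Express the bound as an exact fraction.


μ = E[X] = 37/4, a = 25.
Markov: P[X ≥ 25] ≤ μ/a = (37/4)/25 = 37/100.
Numerically: ≈ 0.3700.
(Since a = 25 > μ = 9.2500, the bound 37/100 is < 1 and informative.)

P[X ≥ 25] ≤ 37/100 ≈ 0.3700.


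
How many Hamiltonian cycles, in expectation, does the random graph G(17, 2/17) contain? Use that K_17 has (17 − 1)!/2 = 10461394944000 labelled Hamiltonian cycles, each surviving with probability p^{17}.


K_17 has (17 − 1)!/2 = 10461394944000 labelled Hamiltonian cycles.
For each such Hamiltonian cycle H, let X_H = 1 if all 17 edges of H are present in G. Then P[X_H = 1] = p^{17} = (2/17)^{17} = 131072/827240261886336764177.
By linearity of expectation: E[X] = Σ_H E[X_H] = 10461394944000 · p^{17} = 10461394944000 · 131072/827240261886336764177 = 1371195958099968000/827240261886336764177.
Numerically: E[X] ≈ 0.00166.

E[X] = 10461394944000 · (2/17)^{17} = 1371195958099968000/827240261886336764177 ≈ 0.00166.


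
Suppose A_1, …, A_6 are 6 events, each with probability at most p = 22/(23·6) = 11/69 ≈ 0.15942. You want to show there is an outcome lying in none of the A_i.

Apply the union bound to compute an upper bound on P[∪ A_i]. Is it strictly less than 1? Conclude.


Union bound: P[∪_{i=1}^{6} A_i] ≤ Σ_i P[A_i] ≤ 6·p = 6·(11/69) = 22/23.
Numerically: 22/23 ≈ 0.95652.
Is 22/23 < 1? YES.
Since P[∪ A_i] ≤ 22/23 < 1, the complement has P[∩ A_i^c] ≥ 1 − 22/23 = 1/23 > 0, so some outcome avoids every A_i.

6·p = 22/23 ≈ 0.95652; existence CERTIFIED by the union bound.


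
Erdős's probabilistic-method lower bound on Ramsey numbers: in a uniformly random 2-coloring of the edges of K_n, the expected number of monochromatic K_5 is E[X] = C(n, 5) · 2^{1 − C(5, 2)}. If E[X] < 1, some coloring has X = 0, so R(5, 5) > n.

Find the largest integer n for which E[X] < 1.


We need C(n, 5) · 2^{1 − 10} < 1, i.e. C(n, 5) < 2^{10 − 1} = 512.
Check values of n near the boundary:
  n = 6: C(6, 5) = 6; 6 < 512? YES
  n = 7: C(7, 5) = 21; 21 < 512? YES
  n = 8: C(8, 5) = 56; 56 < 512? YES
  n = 9: C(9, 5) = 126; 126 < 512? YES
  n = 10: C(10, 5) = 252; 252 < 512? YES
  n = 11: C(11, 5) = 462; 462 < 512? YES
  n = 12: C(12, 5) = 792; 792 < 512? NO
  n = 13: C(13, 5) = 1287; 1287 < 512? NO
The largest n with C(n, 5) < 512 is n = 11 (where E[X] = 231/256 ≈ 0.902344). Hence R(5, 5) > 11, i.e. R(5, 5) ≥ 12.

Largest n = 11; hence R(5, 5) > 11.


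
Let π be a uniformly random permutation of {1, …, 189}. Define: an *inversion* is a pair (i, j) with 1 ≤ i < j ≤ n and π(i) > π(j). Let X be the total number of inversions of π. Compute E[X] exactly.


Write X = Σ X_I over the C(189, 2) = 17766 pairs i < j, with X_I the indicator of one inversion.
There are 17766 indicators.
For each fixed pair i < j, the values π(i) and π(j) are two distinct elements of {1, …, 189} in uniformly random order; by symmetry P[π(i) > π(j)] = 1/2.
By linearity: E[X] = 17766 · (1/2) = C(189, 2) · (1/2) = 17766/2 = 8883 ≈ 8883.000000.

E[X] = 8883 = 8883.000000.


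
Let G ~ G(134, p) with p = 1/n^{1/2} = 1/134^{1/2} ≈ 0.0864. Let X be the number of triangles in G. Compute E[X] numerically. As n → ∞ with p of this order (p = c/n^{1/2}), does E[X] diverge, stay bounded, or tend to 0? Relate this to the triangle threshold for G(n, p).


Number of potential triangles: C(134, 3) = 392084.
Each occurs with probability p³ ≈ (0.0864)³ ≈ 6.44678e-04.
By linearity: E[X] = C(134, 3)·p³ ≈ 392084 · 6.44678e-04 ≈ 252.768.
Since α = 1/2 < 1, p = c/n^{1/2} ≫ 1/n is above the triangle threshold p ~ 1/n. Asymptotically E[X] ~ (c³/6)·n^{3(1−α)} = (1³/6)·n^{1.5} → ∞; triangles are abundant w.h.p.

E[X] ≈ 252.768; in regime p = Θ(1/n^{1/2}) E[X] diverges (above the triangle threshold p ~ 1/n).


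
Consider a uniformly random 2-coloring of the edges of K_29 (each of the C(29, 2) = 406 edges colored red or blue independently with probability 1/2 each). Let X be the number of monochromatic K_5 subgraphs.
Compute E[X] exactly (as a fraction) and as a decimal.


Let X = Σ_S X_S over the C(29, 5) = 118755 subsets S of size 5, where X_S = 1 if the K_5 on S is monochromatic.
For a fixed S, the K_5 on S has C(5, 2) = 10 edges. P[all 10 edges red] = (1/2)^10, and likewise for blue, so P[monochromatic] = 2·(1/2)^10 = 2^{1 − 10} = 1/512.
By linearity of expectation: E[X] = C(29, 5) · 2^{1 − 10} = 118755 · 1/512 = 118755/512.
Numerically: E[X] ≈ 231.943359.

E[X] = C(29,5)·2^(1−C(5,2)) = 118755/512 ≈ 231.943359.


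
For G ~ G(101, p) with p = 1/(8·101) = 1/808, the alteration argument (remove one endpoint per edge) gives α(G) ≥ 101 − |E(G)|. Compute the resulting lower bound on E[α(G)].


E[|E(G)|] = C(101, 2)·p = 5050 · (1/808) = 25/4.
E[α(G)] ≥ n − E[|E(G)|] = 101 − 25/4 = 379/4.
Numerically: ≈ 94.750000.
(This is only a lower bound; the true E[α(G)] may be larger.)

E[α(G)] ≥ 379/4 ≈ 94.750000.


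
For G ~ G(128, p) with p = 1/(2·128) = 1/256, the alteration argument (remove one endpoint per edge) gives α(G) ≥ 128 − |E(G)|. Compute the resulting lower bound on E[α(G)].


E[|E(G)|] = C(128, 2)·p = 8128 · (1/256) = 127/4.
E[α(G)] ≥ n − E[|E(G)|] = 128 − 127/4 = 385/4.
Numerically: ≈ 96.250.
(This is only a lower bound; the true E[α(G)] may be larger.)

E[α(G)] ≥ 385/4 ≈ 96.250.


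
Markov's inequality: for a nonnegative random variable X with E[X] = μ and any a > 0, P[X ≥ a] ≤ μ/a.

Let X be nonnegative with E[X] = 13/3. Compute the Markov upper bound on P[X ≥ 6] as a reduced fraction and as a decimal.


μ = E[X] = 13/3, a = 6.
Markov: P[X ≥ 6] ≤ μ/a = (13/3)/6 = 13/18.
Numerically: ≈ 0.722222.
(Since a = 6 > μ = 4.333333, the bound 13/18 is < 1 and informative.)

P[X ≥ 6] ≤ 13/18 ≈ 0.722222.


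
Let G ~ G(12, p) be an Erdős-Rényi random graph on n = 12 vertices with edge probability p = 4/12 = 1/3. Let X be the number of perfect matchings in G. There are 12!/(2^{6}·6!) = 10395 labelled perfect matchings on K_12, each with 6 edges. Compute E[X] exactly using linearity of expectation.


K_12 has 12!/(2^{6}·6!) = 10395 labelled perfect matchings.
For each such perfect matching H, let X_H = 1 if all 6 edges of H are present in G. Then P[X_H = 1] = p^{6} = (1/3)^{6} = 1/729.
By linearity of expectation: E[X] = Σ_H E[X_H] = 10395 · p^{6} = 10395 · 1/729 = 385/27.
Numerically: E[X] ≈ 14.26.

E[X] = 10395 · (1/3)^{6} = 385/27 ≈ 14.26.


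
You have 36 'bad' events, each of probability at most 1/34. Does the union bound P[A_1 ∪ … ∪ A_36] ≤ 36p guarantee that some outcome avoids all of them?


Union bound: P[∪_{i=1}^{36} A_i] ≤ Σ_i P[A_i] ≤ 36·p = 36·(1/34) = 18/17.
Numerically: 18/17 ≈ 1.058824.
Is 18/17 < 1? NO.
Since the bound 18/17 is ≥ 1, the union bound is uninformative here; it does NOT by itself certify existence.

36·p = 18/17 ≈ 1.058824; existence NOT certified by the union bound.


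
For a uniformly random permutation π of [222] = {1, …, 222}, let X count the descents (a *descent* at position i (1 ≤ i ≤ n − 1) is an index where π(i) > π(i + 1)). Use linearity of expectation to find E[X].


Write X = Σ X_I over i = 1, …, 221, with X_I the indicator of one descent.
There are 221 indicators.
For each fixed i, the pair (π(i), π(i+1)) is a uniformly random ordered pair of distinct values from {1, …, 222}; by symmetry P[π(i) > π(i+1)] = 1/2.
By linearity: E[X] = 221 · (1/2) = (222 − 1) · (1/2) = 221/2 ≈ 110.50000.

E[X] = 221/2 = 110.50000.


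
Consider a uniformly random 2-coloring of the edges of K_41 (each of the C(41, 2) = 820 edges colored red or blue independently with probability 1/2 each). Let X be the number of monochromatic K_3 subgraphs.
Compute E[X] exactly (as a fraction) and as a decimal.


Let X = Σ_S X_S over the C(41, 3) = 10660 subsets S of size 3, where X_S = 1 if the K_3 on S is monochromatic.
For a fixed S, the K_3 on S has C(3, 2) = 3 edges. P[all 3 edges red] = (1/2)^3, and likewise for blue, so P[monochromatic] = 2·(1/2)^3 = 2^{1 − 3} = 1/4.
Summing: E[X] = C(41, 3) · 2^{1 − 3} = 10660 · 1/4 = 2665.
Numerically: E[X] ≈ 2665.000.

E[X] = C(41,3)·2^(1−C(3,2)) = 2665 ≈ 2665.000.


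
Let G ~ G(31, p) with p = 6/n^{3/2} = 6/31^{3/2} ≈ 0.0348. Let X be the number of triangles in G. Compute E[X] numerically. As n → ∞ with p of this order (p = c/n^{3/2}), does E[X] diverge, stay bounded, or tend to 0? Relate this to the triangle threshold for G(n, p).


Number of potential triangles: C(31, 3) = 4495.
Each occurs with probability p³ ≈ (0.0348)³ ≈ 4.20074e-05.
By linearity: E[X] = C(31, 3)·p³ ≈ 4495 · 4.20074e-05 ≈ 0.189.
Since α = 3/2 > 1, p = c/n^{3/2} = o(1/n) is below the triangle threshold p ~ 1/n. Asymptotically E[X] ~ (c³/6)·n^{3(1−α)} = (6³/6)·n^{-1.5} → 0, so by Markov's inequality G has no triangles w.h.p.

E[X] ≈ 0.189; in regime p = Θ(1/n^{3/2}) E[X] tends to 0 (below the triangle threshold p ~ 1/n).


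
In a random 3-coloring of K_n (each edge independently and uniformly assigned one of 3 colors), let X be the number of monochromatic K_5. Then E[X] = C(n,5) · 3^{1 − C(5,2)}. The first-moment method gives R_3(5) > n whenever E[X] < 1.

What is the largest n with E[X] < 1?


We need C(n, 5) · 3^{1 − 10} < 1, i.e. C(n, 5) < 3^{10 − 1} = 19683.
Check values of n near the boundary:
  n = 16: C(16, 5) = 4368; 4368 < 19683? YES
  n = 17: C(17, 5) = 6188; 6188 < 19683? YES
  n = 18: C(18, 5) = 8568; 8568 < 19683? YES
  n = 19: C(19, 5) = 11628; 11628 < 19683? YES
  n = 20: C(20, 5) = 15504; 15504 < 19683? YES
  n = 21: C(21, 5) = 20349; 20349 < 19683? NO
The largest n with C(n, 5) < 19683 is n = 20 (where E[X] = 5168/6561 ≈ 0.7876848). Hence R_3(5) > 20, i.e. R_3(5) ≥ 21.

Largest n = 20; hence R_3(5) > 20.


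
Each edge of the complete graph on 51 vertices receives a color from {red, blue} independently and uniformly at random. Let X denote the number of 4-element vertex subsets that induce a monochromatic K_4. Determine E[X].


Let X = Σ_S X_S over the C(51, 4) = 249900 subsets S of size 4, where X_S = 1 if the K_4 on S is monochromatic.
For a fixed S, the K_4 on S has C(4, 2) = 6 edges. P[all 6 edges red] = (1/2)^6, and likewise for blue, so P[monochromatic] = 2·(1/2)^6 = 2^{1 − 6} = 1/32.
Summing: E[X] = C(51, 4) · 2^{1 − 6} = 249900 · 1/32 = 62475/8.
Numerically: E[X] ≈ 7809.3750.

E[X] = C(51,4)·2^(1−C(4,2)) = 62475/8 ≈ 7809.3750.


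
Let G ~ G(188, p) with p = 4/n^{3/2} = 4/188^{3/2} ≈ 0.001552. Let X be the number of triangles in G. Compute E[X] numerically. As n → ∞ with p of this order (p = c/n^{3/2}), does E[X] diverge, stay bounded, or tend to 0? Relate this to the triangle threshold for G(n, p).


Number of potential triangles: C(188, 3) = 1089836.
Each occurs with probability p³ ≈ (0.001552)³ ≈ 3.736540e-09.
By linearity: E[X] = C(188, 3)·p³ ≈ 1089836 · 3.736540e-09 ≈ 0.0041.
Since α = 3/2 > 1, p = c/n^{3/2} = o(1/n) is below the triangle threshold p ~ 1/n. Asymptotically E[X] ~ (c³/6)·n^{3(1−α)} = (4³/6)·n^{-1.5} → 0, so by Markov's inequality G has no triangles w.h.p.

E[X] ≈ 0.0041; in regime p = Θ(1/n^{3/2}) E[X] tends to 0 (below the triangle threshold p ~ 1/n).


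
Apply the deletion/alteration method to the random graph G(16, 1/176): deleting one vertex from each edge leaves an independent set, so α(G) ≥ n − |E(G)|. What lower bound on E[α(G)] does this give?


E[|E(G)|] = C(16, 2)·p = 120 · (1/176) = 15/22.
E[α(G)] ≥ n − E[|E(G)|] = 16 − 15/22 = 337/22.
Numerically: ≈ 15.31818.
(This is only a lower bound; the true E[α(G)] may be larger.)

E[α(G)] ≥ 337/22 ≈ 15.31818.


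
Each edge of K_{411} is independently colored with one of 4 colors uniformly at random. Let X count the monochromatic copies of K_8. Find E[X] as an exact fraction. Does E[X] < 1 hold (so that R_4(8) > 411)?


E[X] = C(411, 8) · 4^{1 − 28} = 18855821462126715 · 4^{−27} = 18855821462126715/18014398509481984.
As a reduced fraction: E[X] = 18855821462126715/18014398509481984 ≈ 1.0467084.
Is E[X] < 1? NO.
Since E[X] ≥ 1, the first-moment bound is inconclusive at n = 411; it does NOT by itself certify R_4(8) > 411.

E[X] = 18855821462126715/18014398509481984 ≈ 1.0467084; E[X] ≥ 1; first-moment method inconclusive here.


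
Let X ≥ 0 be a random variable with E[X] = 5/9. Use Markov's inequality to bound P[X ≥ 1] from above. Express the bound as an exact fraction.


μ = E[X] = 5/9, a = 1.
Markov: P[X ≥ 1] ≤ μ/a = (5/9)/1 = 5/9.
Numerically: ≈ 0.556.
(Since a = 1 > μ = 0.556, the bound 5/9 is < 1 and informative.)

P[X ≥ 1] ≤ 5/9 ≈ 0.556.


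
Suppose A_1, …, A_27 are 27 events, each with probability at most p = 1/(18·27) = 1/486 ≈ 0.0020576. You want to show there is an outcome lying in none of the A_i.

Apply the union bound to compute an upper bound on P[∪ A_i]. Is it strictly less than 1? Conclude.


Union bound: P[∪_{i=1}^{27} A_i] ≤ Σ_i P[A_i] ≤ 27·p = 27·(1/486) = 1/18.
Numerically: 1/18 ≈ 0.0555556.
Is 1/18 < 1? YES.
Since P[∪ A_i] ≤ 1/18 < 1, the complement has P[∩ A_i^c] ≥ 1 − 1/18 = 17/18 > 0, so some outcome avoids every A_i.

27·p = 1/18 ≈ 0.0555556; existence CERTIFIED by the union bound.


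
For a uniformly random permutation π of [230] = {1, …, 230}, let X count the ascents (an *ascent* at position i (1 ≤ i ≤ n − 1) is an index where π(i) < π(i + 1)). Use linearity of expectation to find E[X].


Write X = Σ X_I over i = 1, …, 229, with X_I the indicator of one ascent.
There are 229 indicators.
For each fixed i, the pair (π(i), π(i+1)) is a uniformly random ordered pair of distinct values from {1, …, 230}; by symmetry P[π(i) < π(i+1)] = 1/2.
By linearity: E[X] = 229 · (1/2) = (230 − 1) · (1/2) = 229/2 ≈ 114.500.

E[X] = 229/2 = 114.500.


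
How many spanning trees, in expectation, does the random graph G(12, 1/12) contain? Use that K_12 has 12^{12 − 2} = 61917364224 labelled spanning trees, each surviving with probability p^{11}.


K_12 has 12^{12 − 2} = 61917364224 labelled spanning trees.
For each such spanning tree H, let X_H = 1 if all 11 edges of H are present in G. Then P[X_H = 1] = p^{11} = (1/12)^{11} = 1/743008370688.
By linearity: E[X] = Σ_H E[X_H] = 61917364224 · p^{11} = 61917364224 · 1/743008370688 = 1/12.
Numerically: E[X] ≈ 0.08333.

E[X] = 61917364224 · (1/12)^{11} = 1/12 ≈ 0.08333.


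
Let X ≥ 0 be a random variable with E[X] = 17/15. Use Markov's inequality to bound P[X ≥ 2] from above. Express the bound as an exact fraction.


μ = E[X] = 17/15, a = 2.
Markov: P[X ≥ 2] ≤ μ/a = (17/15)/2 = 17/30.
Numerically: ≈ 0.566667.
(Since a = 2 > μ = 1.133333, the bound 17/30 is < 1 and informative.)

P[X ≥ 2] ≤ 17/30 ≈ 0.566667.


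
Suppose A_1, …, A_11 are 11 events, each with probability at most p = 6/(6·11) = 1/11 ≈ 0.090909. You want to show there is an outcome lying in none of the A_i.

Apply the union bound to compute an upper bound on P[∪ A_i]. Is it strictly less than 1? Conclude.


Union bound: P[∪_{i=1}^{11} A_i] ≤ Σ_i P[A_i] ≤ 11·p = 11·(1/11) = 1.
Numerically: 1 ≈ 1.000000.
Is 1 < 1? NO.
Since the bound 1 is ≥ 1, the union bound is uninformative here; it does NOT by itself certify existence.

11·p = 1 ≈ 1.000000; existence NOT certified by the union bound.


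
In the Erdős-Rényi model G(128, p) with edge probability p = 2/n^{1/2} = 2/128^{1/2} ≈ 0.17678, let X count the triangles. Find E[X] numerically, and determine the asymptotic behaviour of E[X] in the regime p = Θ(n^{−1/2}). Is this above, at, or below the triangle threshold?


Number of potential triangles: C(128, 3) = 341376.
Each occurs with probability p³ ≈ (0.17678)³ ≈ 5.5242717e-03.
By linearity: E[X] = C(128, 3)·p³ ≈ 341376 · 5.5242717e-03 ≈ 1885.85379.
Since α = 1/2 < 1, p = c/n^{1/2} ≫ 1/n is above the triangle threshold p ~ 1/n. Asymptotically E[X] ~ (c³/6)·n^{3(1−α)} = (2³/6)·n^{1.5} → ∞; triangles are abundant w.h.p.

E[X] ≈ 1885.85379; in regime p = Θ(1/n^{1/2}) E[X] diverges (above the triangle threshold p ~ 1/n).


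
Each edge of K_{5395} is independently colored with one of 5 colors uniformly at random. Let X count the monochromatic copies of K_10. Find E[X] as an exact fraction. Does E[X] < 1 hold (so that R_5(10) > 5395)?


E[X] = C(5395, 10) · 5^{1 − 45} = 5708563736675616143322765475706 · 5^{−44} = 5708563736675616143322765475706/5684341886080801486968994140625.
As a reduced fraction: E[X] = 5708563736675616143322765475706/5684341886080801486968994140625 ≈ 1.0043.
Is E[X] < 1? NO.
Since E[X] ≥ 1, the first-moment bound is inconclusive at n = 5395; it does NOT by itself certify R_5(10) > 5395.

E[X] = 5708563736675616143322765475706/5684341886080801486968994140625 ≈ 1.0043; E[X] ≥ 1; first-moment method inconclusive here.


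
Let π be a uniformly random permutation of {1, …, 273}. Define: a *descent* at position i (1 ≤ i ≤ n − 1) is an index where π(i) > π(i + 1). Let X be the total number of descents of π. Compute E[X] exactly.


Write X = Σ X_I over i = 1, …, 272, with X_I the indicator of one descent.
There are 272 indicators.
For each fixed i, the pair (π(i), π(i+1)) is a uniformly random ordered pair of distinct values from {1, …, 273}; by symmetry P[π(i) > π(i+1)] = 1/2.
By linearity: E[X] = 272 · (1/2) = (273 − 1) · (1/2) = 136 ≈ 136.00000.

E[X] = 136 = 136.00000.


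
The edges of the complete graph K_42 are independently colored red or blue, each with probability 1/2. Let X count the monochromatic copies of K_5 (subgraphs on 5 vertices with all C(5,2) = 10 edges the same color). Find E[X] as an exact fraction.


Let X = Σ_S X_S over the C(42, 5) = 850668 subsets S of size 5, where X_S = 1 if the K_5 on S is monochromatic.
For a fixed S, the K_5 on S has C(5, 2) = 10 edges. P[all 10 edges red] = (1/2)^10, and likewise for blue, so P[monochromatic] = 2·(1/2)^10 = 2^{1 − 10} = 1/512.
By linearity: E[X] = C(42, 5) · 2^{1 − 10} = 850668 · 1/512 = 212667/128.
Numerically: E[X] ≈ 1661.461.

E[X] = C(42,5)·2^(1−C(5,2)) = 212667/128 ≈ 1661.461.


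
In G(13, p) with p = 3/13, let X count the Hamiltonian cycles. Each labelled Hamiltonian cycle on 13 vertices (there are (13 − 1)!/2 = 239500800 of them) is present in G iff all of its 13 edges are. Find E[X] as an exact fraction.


K_13 has (13 − 1)!/2 = 239500800 labelled Hamiltonian cycles.
For each such Hamiltonian cycle H, let X_H = 1 if all 13 edges of H are present in G. Then P[X_H = 1] = p^{13} = (3/13)^{13} = 1594323/302875106592253.
By linearity: E[X] = Σ_H E[X_H] = 239500800 · p^{13} = 239500800 · 1594323/302875106592253 = 381841633958400/302875106592253.
Numerically: E[X] ≈ 1.26.

E[X] = 239500800 · (3/13)^{13} = 381841633958400/302875106592253 ≈ 1.26.


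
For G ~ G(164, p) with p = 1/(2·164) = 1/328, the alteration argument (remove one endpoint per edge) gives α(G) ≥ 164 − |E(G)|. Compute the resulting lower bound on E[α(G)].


E[|E(G)|] = C(164, 2)·p = 13366 · (1/328) = 163/4.
E[α(G)] ≥ n − E[|E(G)|] = 164 − 163/4 = 493/4.
Numerically: ≈ 123.250.
(This is only a lower bound; the true E[α(G)] may be larger.)

E[α(G)] ≥ 493/4 ≈ 123.250.


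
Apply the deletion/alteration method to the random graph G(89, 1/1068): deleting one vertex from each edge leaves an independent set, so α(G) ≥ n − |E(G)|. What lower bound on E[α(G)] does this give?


E[|E(G)|] = C(89, 2)·p = 3916 · (1/1068) = 11/3.
E[α(G)] ≥ n − E[|E(G)|] = 89 − 11/3 = 256/3.
Numerically: ≈ 85.333.
(This is only a lower bound; the true E[α(G)] may be larger.)

E[α(G)] ≥ 256/3 ≈ 85.333.


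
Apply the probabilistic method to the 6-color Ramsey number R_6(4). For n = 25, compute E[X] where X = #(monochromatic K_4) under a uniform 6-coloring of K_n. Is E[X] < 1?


E[X] = C(25, 4) · 6^{1 − 6} = 12650 · 6^{−5} = 12650/7776.
As a reduced fraction: E[X] = 6325/3888 ≈ 1.626800.
Is E[X] < 1? NO.
Since E[X] ≥ 1, the first-moment bound is inconclusive at n = 25; it does NOT by itself certify R_6(4) > 25.

E[X] = 6325/3888 ≈ 1.626800; E[X] ≥ 1; first-moment method inconclusive here.


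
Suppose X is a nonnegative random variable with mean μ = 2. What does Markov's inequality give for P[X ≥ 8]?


μ = E[X] = 2, a = 8.
Markov: P[X ≥ 8] ≤ μ/a = (2)/8 = 1/4.
Numerically: ≈ 0.250.
(Since a = 8 > μ = 2.000, the bound 1/4 is < 1 and informative.)

P[X ≥ 8] ≤ 1/4 ≈ 0.250.


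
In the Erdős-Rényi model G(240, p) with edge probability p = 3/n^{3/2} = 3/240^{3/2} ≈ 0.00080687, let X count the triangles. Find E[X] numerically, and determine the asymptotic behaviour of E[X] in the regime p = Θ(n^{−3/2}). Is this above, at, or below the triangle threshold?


Number of potential triangles: C(240, 3) = 2275280.
Each occurs with probability p³ ≈ (0.00080687)³ ≈ 5.2530699e-10.
By linearity: E[X] = C(240, 3)·p³ ≈ 2275280 · 5.2530699e-10 ≈ 0.00120.
Since α = 3/2 > 1, p = c/n^{3/2} = o(1/n) is below the triangle threshold p ~ 1/n. Asymptotically E[X] ~ (c³/6)·n^{3(1−α)} = (3³/6)·n^{-1.5} → 0, so by Markov's inequality G has no triangles w.h.p.

E[X] ≈ 0.00120; in regime p = Θ(1/n^{3/2}) E[X] tends to 0 (below the triangle threshold p ~ 1/n).


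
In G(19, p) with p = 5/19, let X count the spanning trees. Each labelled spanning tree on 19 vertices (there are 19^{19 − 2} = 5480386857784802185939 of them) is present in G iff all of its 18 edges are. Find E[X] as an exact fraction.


K_19 has 19^{19 − 2} = 5480386857784802185939 labelled spanning trees.
For each such spanning tree H, let X_H = 1 if all 18 edges of H are present in G. Then P[X_H = 1] = p^{18} = (5/19)^{18} = 3814697265625/104127350297911241532841.
By linearity of expectation: E[X] = Σ_H E[X_H] = 5480386857784802185939 · p^{18} = 5480386857784802185939 · 3814697265625/104127350297911241532841 = 3814697265625/19.
Numerically: E[X] ≈ 2.0077e+11.

E[X] = 5480386857784802185939 · (5/19)^{18} = 3814697265625/19 ≈ 2.0077e+11.


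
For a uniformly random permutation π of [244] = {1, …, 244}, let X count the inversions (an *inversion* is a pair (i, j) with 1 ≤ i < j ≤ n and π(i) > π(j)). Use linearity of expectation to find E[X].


Write X = Σ X_I over the C(244, 2) = 29646 pairs i < j, with X_I the indicator of one inversion.
There are 29646 indicators.
For each fixed pair i < j, the values π(i) and π(j) are two distinct elements of {1, …, 244} in uniformly random order; by symmetry P[π(i) > π(j)] = 1/2.
By linearity: E[X] = 29646 · (1/2) = C(244, 2) · (1/2) = 29646/2 = 14823 ≈ 14823.000000.

E[X] = 14823 = 14823.000000.


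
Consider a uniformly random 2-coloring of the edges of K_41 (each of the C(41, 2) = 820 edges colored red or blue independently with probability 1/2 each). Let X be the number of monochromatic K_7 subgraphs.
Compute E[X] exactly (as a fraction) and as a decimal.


Let X = Σ_S X_S over the C(41, 7) = 22481940 subsets S of size 7, where X_S = 1 if the K_7 on S is monochromatic.
For a fixed S, the K_7 on S has C(7, 2) = 21 edges. P[all 21 edges red] = (1/2)^21, and likewise for blue, so P[monochromatic] = 2·(1/2)^21 = 2^{1 − 21} = 1/1048576.
Summing: E[X] = C(41, 7) · 2^{1 − 21} = 22481940 · 1/1048576 = 5620485/262144.
Numerically: E[X] ≈ 21.440449.

E[X] = C(41,7)·2^(1−C(7,2)) = 5620485/262144 ≈ 21.440449.


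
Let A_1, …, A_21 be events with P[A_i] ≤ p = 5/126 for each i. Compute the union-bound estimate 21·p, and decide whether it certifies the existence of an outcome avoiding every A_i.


Union bound: P[∪_{i=1}^{21} A_i] ≤ Σ_i P[A_i] ≤ 21·p = 21·(5/126) = 5/6.
Numerically: 5/6 ≈ 0.83333.
Is 5/6 < 1? YES.
Since P[∪ A_i] ≤ 5/6 < 1, the complement has P[∩ A_i^c] ≥ 1 − 5/6 = 1/6 > 0, so some outcome avoids every A_i.

21·p = 5/6 ≈ 0.83333; existence CERTIFIED by the union bound.


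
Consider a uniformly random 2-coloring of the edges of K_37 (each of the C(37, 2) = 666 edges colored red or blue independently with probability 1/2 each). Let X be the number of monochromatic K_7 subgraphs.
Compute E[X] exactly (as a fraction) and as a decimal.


Let X = Σ_S X_S over the C(37, 7) = 10295472 subsets S of size 7, where X_S = 1 if the K_7 on S is monochromatic.
For a fixed S, the K_7 on S has C(7, 2) = 21 edges. P[all 21 edges red] = (1/2)^21, and likewise for blue, so P[monochromatic] = 2·(1/2)^21 = 2^{1 − 21} = 1/1048576.
By linearity of expectation: E[X] = C(37, 7) · 2^{1 − 21} = 10295472 · 1/1048576 = 643467/65536.
Numerically: E[X] ≈ 9.8185.

E[X] = C(37,7)·2^(1−C(7,2)) = 643467/65536 ≈ 9.8185.


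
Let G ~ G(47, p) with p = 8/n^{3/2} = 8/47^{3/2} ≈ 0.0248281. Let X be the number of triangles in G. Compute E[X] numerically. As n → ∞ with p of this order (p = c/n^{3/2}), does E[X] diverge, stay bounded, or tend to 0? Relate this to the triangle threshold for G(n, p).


Number of potential triangles: C(47, 3) = 16215.
Each occurs with probability p³ ≈ (0.0248281)³ ≈ 1.53048684e-05.
By linearity: E[X] = C(47, 3)·p³ ≈ 16215 · 1.53048684e-05 ≈ 0.248168.
Since α = 3/2 > 1, p = c/n^{3/2} = o(1/n) is below the triangle threshold p ~ 1/n. Asymptotically E[X] ~ (c³/6)·n^{3(1−α)} = (8³/6)·n^{-1.5} → 0, so by Markov's inequality G has no triangles w.h.p.

E[X] ≈ 0.248168; in regime p = Θ(1/n^{3/2}) E[X] tends to 0 (below the triangle threshold p ~ 1/n).
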